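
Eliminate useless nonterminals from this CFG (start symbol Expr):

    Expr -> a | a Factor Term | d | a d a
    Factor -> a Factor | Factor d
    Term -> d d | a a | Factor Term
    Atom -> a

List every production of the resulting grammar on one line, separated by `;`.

Generating nonterminals: {Atom, Expr, Term}.
Reachable from Expr after that: {Expr}.
Removed useless symbols: {Atom, Factor, Term} and every production mentioning them.

Expr -> a | d | a d a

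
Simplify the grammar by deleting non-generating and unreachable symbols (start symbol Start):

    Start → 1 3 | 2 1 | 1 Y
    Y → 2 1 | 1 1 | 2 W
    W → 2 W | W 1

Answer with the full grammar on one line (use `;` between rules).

Generating nonterminals: {Start, Y}.
Reachable from Start after that: {Start, Y}.
Removed useless symbols: {W} and every production mentioning them.

Start → 1 3 | 2 1 | 1 Y; Y → 2 1 | 1 1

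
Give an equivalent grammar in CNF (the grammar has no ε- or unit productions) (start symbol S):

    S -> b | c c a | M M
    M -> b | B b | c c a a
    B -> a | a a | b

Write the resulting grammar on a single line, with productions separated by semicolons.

Introduce a nonterminal for each terminal appearing in a rule of length ≥ 2: X1 → c, X2 → a, X3 → b.
Binarize each right-hand side of length ≥ 3 by chaining fresh nonterminals (Y1, Y2, …): affected rules were S → X1 X1 X2; M → X1 X1 X2 X2.

S -> b | X1 Y1 | M M; M -> b | B X3 | X1 Y2; B -> a | X2 X2 | b; X1 -> c; X2 -> a; X3 -> b; Y1 -> X1 X2; Y2 -> X1 Y3; Y3 -> X2 X2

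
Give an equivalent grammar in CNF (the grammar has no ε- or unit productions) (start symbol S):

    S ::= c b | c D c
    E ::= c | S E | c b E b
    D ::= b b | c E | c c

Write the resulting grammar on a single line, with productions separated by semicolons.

Introduce a nonterminal for each terminal appearing in a rule of length ≥ 2: X1 → c, X2 → b.
Binarize each right-hand side of length ≥ 3 by chaining fresh nonterminals (Y1, Y2, …): affected rules were S → X1 D X1; E → X1 X2 E X2.

S ::= X1 X2 | X1 Y1; E ::= c | S E | X1 Y2; D ::= X2 X2 | X1 E | X1 X1; X1 ::= c; X2 ::= b; Y1 ::= D X1; Y2 ::= X2 Y3; Y3 ::= E X2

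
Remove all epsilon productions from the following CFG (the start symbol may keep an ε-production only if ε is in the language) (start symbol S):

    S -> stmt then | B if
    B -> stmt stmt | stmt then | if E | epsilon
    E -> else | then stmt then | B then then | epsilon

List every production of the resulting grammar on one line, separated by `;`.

S -> stmt then | B if | if; B -> stmt stmt | stmt then | if E | if; E -> else | then stmt then | B then then | then then

Nullable set = {B, E}.
ε ∉ L(G), so no ε-production is kept.
For each production, add variants omitting each subset of nullable occurrences: S → B if gives B if | if. B → if E gives if E | if. E → B then then gives B then then | then then.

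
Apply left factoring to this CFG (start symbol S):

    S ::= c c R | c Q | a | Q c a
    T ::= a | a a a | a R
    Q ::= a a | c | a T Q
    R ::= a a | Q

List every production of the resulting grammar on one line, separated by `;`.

S ::= a | Q c a | c S'; T ::= a T'; Q ::= c | a Q'; R ::= a a | Q; S' ::= c R | Q; T' ::= ε | a a | R; Q' ::= a | T Q

S has alternatives sharing prefix 'c': factor to S → c S' with S' → c R | Q.
T has alternatives sharing prefix 'a': factor to T → a T' with T' → ε | a a | R.
Q has alternatives sharing prefix 'a': factor to Q → a Q' with Q' → a | T Q.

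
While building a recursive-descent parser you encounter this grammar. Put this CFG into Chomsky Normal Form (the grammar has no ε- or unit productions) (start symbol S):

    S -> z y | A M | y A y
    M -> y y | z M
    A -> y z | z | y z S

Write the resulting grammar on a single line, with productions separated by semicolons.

Introduce a nonterminal for each terminal appearing in a rule of length ≥ 2: X1 → z, X2 → y.
Binarize each right-hand side of length ≥ 3 by chaining fresh nonterminals (Y1, Y2, …): affected rules were S → X2 A X2; A → X2 X1 S.

S -> X1 X2 | A M | X2 Y1; M -> X2 X2 | X1 M; A -> X2 X1 | z | X2 Y2; X1 -> z; X2 -> y; Y1 -> A X2; Y2 -> X1 S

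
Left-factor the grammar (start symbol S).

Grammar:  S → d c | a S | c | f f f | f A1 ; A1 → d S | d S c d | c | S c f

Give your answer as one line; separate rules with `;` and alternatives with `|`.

S has alternatives sharing prefix 'f': factor to S → f S' with S' → f f | A1.
A1 has alternatives sharing prefix 'd S': factor to A1 → d S A1' with A1' → ε | c d.

S → d c | a S | c | f S'; A1 → c | S c f | d S A1'; S' → f f | A1; A1' → ε | c d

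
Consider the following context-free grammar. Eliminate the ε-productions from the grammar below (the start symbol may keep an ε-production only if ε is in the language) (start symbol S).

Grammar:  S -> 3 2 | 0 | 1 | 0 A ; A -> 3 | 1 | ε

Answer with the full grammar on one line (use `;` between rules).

Nullable set = {A}.
ε ∉ L(G), so no ε-production is kept.

S -> 3 2 | 0 | 1 | 0 A; A -> 3 | 1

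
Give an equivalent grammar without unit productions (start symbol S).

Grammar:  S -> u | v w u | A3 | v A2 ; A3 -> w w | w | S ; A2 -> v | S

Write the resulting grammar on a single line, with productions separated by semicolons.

S -> u | v w u | v A2 | w w | w; A3 -> u | v w u | v A2 | w w | w; A2 -> v | u | v w u | v A2 | w w | w

Unit pairs: A2 ⇒* {A3, S}; A3 ⇒* {S}; S ⇒* {A3}.
For every A with A ⇒* B via unit rules, add B's non-unit alternatives to A; then delete every rule of the form X → Y.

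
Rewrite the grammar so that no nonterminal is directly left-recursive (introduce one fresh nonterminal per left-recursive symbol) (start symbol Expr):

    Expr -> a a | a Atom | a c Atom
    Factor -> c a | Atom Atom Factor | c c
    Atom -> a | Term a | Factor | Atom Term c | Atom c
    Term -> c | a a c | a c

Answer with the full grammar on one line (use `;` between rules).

Directly left-recursive nonterminal: Atom.
For Atom: α = {Term c, c}, β = {a, Term a, Factor}. Rewrite as Atom → β Atom1 and Atom1 → α Atom1 | ε.

Expr -> a a | a Atom | a c Atom; Factor -> c a | Atom Atom Factor | c c; Atom -> a Atom1 | Term a Atom1 | Factor Atom1; Term -> c | a a c | a c; Atom1 -> Term c Atom1 | c Atom1 | ε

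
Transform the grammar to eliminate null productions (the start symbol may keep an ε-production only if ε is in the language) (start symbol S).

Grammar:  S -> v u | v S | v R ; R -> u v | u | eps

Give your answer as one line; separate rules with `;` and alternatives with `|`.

S -> v u | v S | v R | v; R -> u v | u

Nullable nonterminals: {R}.
ε ∉ L(G), so no ε-production is kept.
Expand every rule over subsets of its nullable positions: S → v R gives v R | v.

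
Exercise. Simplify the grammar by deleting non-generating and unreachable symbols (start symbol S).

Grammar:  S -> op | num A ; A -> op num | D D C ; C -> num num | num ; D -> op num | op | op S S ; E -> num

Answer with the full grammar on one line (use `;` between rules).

Generating nonterminals: {A, C, D, E, S}.
Reachable from S after that: {A, C, D, S}.
Removed useless symbols: {E} and every production mentioning them.

S -> op | num A; A -> op num | D D C; C -> num num | num; D -> op num | op | op S S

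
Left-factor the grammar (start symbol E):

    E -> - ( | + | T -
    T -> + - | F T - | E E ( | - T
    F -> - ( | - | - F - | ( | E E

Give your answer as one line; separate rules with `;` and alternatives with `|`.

F has alternatives sharing prefix '-': factor to F → - F' with F' → ( | ε | F -.

E -> - ( | + | T -; T -> + - | F T - | E E ( | - T; F -> ( | E E | - F'; F' -> ( | epsilon | F -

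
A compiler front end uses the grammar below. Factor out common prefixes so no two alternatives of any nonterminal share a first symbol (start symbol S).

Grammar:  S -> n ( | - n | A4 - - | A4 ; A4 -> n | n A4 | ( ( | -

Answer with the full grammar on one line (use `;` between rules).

S has alternatives sharing prefix 'A4': factor to S → A4 S' with S' → - - | ε.
A4 has alternatives sharing prefix 'n': factor to A4 → n A4' with A4' → ε | A4.

S -> n ( | - n | A4 S'; A4 -> ( ( | - | n A4'; S' -> - - | ε; A4' -> ε | A4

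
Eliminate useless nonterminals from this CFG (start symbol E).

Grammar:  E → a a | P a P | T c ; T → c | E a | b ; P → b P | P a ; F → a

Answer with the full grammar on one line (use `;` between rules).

E → a a | T c; T → c | E a | b

Generating nonterminals: {E, F, T}.
Reachable from E after that: {E, T}.
Removed useless symbols: {F, P} and every production mentioning them.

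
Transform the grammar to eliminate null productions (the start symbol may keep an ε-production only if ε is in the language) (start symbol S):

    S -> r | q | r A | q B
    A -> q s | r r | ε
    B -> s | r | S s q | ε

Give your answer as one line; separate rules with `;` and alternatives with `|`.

S -> r | q | r A | q B; A -> q s | r r; B -> s | r | S s q

The nullable symbols are {A, B}.
ε ∉ L(G), so no ε-production is kept.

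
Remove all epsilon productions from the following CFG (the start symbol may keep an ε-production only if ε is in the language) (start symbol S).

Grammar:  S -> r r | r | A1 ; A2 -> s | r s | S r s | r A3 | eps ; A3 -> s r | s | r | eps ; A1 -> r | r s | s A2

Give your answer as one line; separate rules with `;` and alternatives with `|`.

The nullable symbols are {A2, A3}.
ε ∉ L(G), so no ε-production is kept.
Expand every rule over subsets of its nullable positions: A2 → r A3 gives r A3 | r. A1 → s A2 gives s A2 | s.

S -> r r | r | A1; A2 -> s | r s | S r s | r A3 | r; A3 -> s r | s | r; A1 -> r | r s | s A2 | s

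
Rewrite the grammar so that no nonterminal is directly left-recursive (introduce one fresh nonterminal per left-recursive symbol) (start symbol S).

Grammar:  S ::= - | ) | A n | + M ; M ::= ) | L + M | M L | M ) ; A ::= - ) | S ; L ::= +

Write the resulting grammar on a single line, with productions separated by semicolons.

Directly left-recursive nonterminal: M.
For M: α = {L, )}, β = {), L + M}. Rewrite as M → β M' and M' → α M' | ε.

S ::= - | ) | A n | + M; M ::= ) M' | L + M M'; A ::= - ) | S; L ::= +; M' ::= L M' | ) M' | ε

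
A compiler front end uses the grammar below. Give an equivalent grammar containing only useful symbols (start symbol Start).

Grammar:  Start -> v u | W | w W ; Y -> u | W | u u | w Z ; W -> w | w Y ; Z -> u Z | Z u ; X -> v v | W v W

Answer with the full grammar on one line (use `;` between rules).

Start -> v u | W | w W; Y -> u | W | u u; W -> w | w Y

Generating nonterminals: {Start, W, X, Y}.
Reachable from Start after that: {Start, W, Y}.
Removed useless symbols: {X, Z} and every production mentioning them.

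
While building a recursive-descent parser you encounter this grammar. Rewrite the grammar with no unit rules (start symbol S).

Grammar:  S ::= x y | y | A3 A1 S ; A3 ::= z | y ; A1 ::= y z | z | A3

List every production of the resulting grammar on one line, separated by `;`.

S ::= x y | y | A3 A1 S; A3 ::= z | y; A1 ::= y z | z | y

Unit pairs: A1 ⇒* {A3}.
Replace each nonterminal's rules with the union of the non-unit rules of every nonterminal it unit-derives.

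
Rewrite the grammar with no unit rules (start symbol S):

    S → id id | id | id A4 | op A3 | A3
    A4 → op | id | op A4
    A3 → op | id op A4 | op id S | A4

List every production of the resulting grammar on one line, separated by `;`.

Unit pairs: A3 ⇒* {A4}; S ⇒* {A3, A4}.
For every A with A ⇒* B via unit rules, add B's non-unit alternatives to A; then delete every rule of the form X → Y.

S → op | id | op A4 | id id | id A4 | op A3 | id op A4 | op id S; A4 → op | id | op A4; A3 → op | id | op A4 | id op A4 | op id S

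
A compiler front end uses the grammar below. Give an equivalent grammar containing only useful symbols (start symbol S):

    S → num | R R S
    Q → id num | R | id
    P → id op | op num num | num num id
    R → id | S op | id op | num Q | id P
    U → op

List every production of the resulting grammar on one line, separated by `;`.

S → num | R R S; Q → id num | R | id; P → id op | op num num | num num id; R → id | S op | id op | num Q | id P

Generating nonterminals: {P, Q, R, S, U}.
Reachable from S after that: {P, Q, R, S}.
Removed useless symbols: {U} and every production mentioning them.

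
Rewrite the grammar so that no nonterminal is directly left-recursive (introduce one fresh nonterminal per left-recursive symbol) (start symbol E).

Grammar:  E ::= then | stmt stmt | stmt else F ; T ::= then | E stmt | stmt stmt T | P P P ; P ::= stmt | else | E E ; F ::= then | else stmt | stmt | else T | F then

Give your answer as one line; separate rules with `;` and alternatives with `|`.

E ::= then | stmt stmt | stmt else F; T ::= then | E stmt | stmt stmt T | P P P; P ::= stmt | else | E E; F ::= then F' | else stmt F' | stmt F' | else T F'; F' ::= then F' | ε

Directly left-recursive nonterminal: F.
For F: α = {then}, β = {then, else stmt, stmt, else T}. Rewrite as F → β F' and F' → α F' | ε.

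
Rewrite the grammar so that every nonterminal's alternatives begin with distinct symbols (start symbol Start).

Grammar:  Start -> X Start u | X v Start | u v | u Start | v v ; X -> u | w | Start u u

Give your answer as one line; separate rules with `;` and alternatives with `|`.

Start has alternatives sharing prefix 'X': factor to Start → X Start1 with Start1 → Start u | v Start.
Start has alternatives sharing prefix 'u': factor to Start → u Start2 with Start2 → v | Start.

Start -> v v | X Start1 | u Start2; X -> u | w | Start u u; Start1 -> Start u | v Start; Start2 -> v | Start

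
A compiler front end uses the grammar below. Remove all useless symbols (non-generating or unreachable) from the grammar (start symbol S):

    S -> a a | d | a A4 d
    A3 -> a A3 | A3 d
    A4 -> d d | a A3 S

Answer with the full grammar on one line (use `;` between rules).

S -> a a | d | a A4 d; A4 -> d d

Generating nonterminals: {A4, S}.
Reachable from S after that: {A4, S}.
Removed useless symbols: {A3} and every production mentioning them.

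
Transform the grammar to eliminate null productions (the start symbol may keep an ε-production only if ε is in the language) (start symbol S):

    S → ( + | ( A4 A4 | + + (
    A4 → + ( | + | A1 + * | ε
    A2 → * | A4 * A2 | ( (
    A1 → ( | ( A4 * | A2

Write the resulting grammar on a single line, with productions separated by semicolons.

Nullable nonterminals: {A4}.
ε ∉ L(G), so no ε-production is kept.
Add the nullable-subset variants: S → ( A4 A4 gives ( A4 A4 | ( A4 | (. A2 → A4 * A2 gives A4 * A2 | * A2. A1 → ( A4 * gives ( A4 * | ( *.

S → ( + | ( A4 A4 | ( A4 | ( | + + (; A4 → + ( | + | A1 + *; A2 → * | A4 * A2 | * A2 | ( (; A1 → ( | ( A4 * | ( * | A2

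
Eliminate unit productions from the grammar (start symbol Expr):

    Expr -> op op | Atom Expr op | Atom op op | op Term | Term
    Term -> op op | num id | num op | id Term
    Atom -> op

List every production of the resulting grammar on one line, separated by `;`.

Unit pairs: Expr ⇒* {Term}.
Replace each nonterminal's rules with the union of the non-unit rules of every nonterminal it unit-derives.

Expr -> op op | num id | num op | id Term | Atom Expr op | Atom op op | op Term; Term -> op op | num id | num op | id Term; Atom -> op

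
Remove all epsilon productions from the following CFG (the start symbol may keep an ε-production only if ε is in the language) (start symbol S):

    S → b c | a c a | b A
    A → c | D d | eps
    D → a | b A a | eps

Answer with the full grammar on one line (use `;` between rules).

Nullable nonterminals: {A, D}.
ε ∉ L(G), so no ε-production is kept.
Expand every rule over subsets of its nullable positions: S → b A gives b A | b. A → D d gives D d | d. D → b A a gives b A a | b a.

S → b c | a c a | b A | b; A → c | D d | d; D → a | b A a | b a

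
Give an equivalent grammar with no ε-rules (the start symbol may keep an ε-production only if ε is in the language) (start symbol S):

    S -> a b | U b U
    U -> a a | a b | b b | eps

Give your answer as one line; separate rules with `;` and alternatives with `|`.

S -> a b | U b U | U b | b U | b; U -> a a | a b | b b

The nullable symbols are {U}.
ε ∉ L(G), so no ε-production is kept.
For each production, add variants omitting each subset of nullable occurrences: S → U b U gives U b U | U b | b U | b.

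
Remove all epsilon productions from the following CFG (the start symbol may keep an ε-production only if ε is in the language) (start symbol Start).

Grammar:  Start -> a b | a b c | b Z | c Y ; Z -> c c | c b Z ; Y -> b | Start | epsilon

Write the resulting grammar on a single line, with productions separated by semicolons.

Start -> a b | a b c | b Z | c Y | c; Z -> c c | c b Z; Y -> b | Start

Nullable nonterminals: {Y}.
ε ∉ L(G), so no ε-production is kept.
Add the nullable-subset variants: Start → c Y gives c Y | c.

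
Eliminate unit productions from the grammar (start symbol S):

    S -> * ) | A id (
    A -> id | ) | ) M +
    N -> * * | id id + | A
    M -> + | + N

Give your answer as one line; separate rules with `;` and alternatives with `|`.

S -> * ) | A id (; A -> id | ) | ) M +; N -> * * | id id + | id | ) | ) M +; M -> + | + N

Unit pairs: N ⇒* {A}.
For every A with A ⇒* B via unit rules, add B's non-unit alternatives to A; then delete every rule of the form X → Y.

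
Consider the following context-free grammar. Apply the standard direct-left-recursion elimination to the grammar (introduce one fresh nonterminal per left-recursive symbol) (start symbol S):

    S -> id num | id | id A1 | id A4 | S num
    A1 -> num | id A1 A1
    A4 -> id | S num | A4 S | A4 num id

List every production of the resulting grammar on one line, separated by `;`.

Left recursion appears on S, A4.
For S: α = {num}, β = {id num, id, id A1, id A4}. Rewrite as S → β S' and S' → α S' | ε.
For A4: α = {S, num id}, β = {id, S num}. Rewrite as A4 → β A4' and A4' → α A4' | ε.

S -> id num S' | id S' | id A1 S' | id A4 S'; A1 -> num | id A1 A1; A4 -> id A4' | S num A4'; S' -> num S' | eps; A4' -> S A4' | num id A4' | eps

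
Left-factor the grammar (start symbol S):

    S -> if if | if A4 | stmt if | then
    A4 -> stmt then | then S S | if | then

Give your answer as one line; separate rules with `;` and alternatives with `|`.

S has alternatives sharing prefix 'if': factor to S → if S' with S' → if | A4.
A4 has alternatives sharing prefix 'then': factor to A4 → then A4' with A4' → S S | ε.

S -> stmt if | then | if S'; A4 -> stmt then | if | then A4'; S' -> if | A4; A4' -> S S | eps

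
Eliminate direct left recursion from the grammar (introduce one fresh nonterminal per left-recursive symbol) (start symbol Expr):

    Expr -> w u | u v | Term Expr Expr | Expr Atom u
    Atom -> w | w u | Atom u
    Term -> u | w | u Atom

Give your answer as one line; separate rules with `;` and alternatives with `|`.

Directly left-recursive nonterminals: Expr, Atom.
For Expr: α = {Atom u}, β = {w u, u v, Term Expr Expr}. Rewrite as Expr → β Expr1 and Expr1 → α Expr1 | ε.
For Atom: α = {u}, β = {w, w u}. Rewrite as Atom → β Atom1 and Atom1 → α Atom1 | ε.

Expr -> w u Expr1 | u v Expr1 | Term Expr Expr Expr1; Atom -> w Atom1 | w u Atom1; Term -> u | w | u Atom; Expr1 -> Atom u Expr1 | ε; Atom1 -> u Atom1 | ε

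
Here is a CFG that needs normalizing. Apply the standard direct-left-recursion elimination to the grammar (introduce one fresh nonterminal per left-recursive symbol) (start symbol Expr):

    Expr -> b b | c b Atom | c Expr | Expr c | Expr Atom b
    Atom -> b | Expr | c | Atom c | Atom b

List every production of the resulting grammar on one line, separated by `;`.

Expr, Atom are directly left-recursive.
For Expr: α = {c, Atom b}, β = {b b, c b Atom, c Expr}. Rewrite as Expr → β Expr1 and Expr1 → α Expr1 | ε.
For Atom: α = {c, b}, β = {b, Expr, c}. Rewrite as Atom → β Atom1 and Atom1 → α Atom1 | ε.

Expr -> b b Expr1 | c b Atom Expr1 | c Expr Expr1; Atom -> b Atom1 | Expr Atom1 | c Atom1; Expr1 -> c Expr1 | Atom b Expr1 | ε; Atom1 -> c Atom1 | b Atom1 | ε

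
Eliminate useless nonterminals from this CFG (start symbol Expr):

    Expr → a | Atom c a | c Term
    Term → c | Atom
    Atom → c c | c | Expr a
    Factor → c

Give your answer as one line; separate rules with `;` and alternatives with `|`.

Expr → a | Atom c a | c Term; Term → c | Atom; Atom → c c | c | Expr a

Generating nonterminals: {Atom, Expr, Factor, Term}.
Reachable from Expr after that: {Atom, Expr, Term}.
Removed useless symbols: {Factor} and every production mentioning them.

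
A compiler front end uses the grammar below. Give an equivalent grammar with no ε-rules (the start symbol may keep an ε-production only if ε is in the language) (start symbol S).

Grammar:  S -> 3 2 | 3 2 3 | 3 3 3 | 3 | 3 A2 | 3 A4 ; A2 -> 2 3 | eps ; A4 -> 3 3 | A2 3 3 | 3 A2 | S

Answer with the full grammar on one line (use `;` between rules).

The nullable symbols are {A2}.
ε ∉ L(G), so no ε-production is kept.
For each production, add variants omitting each subset of nullable occurrences: A4 → 3 A2 gives 3 A2 | 3.

S -> 3 2 | 3 2 3 | 3 3 3 | 3 | 3 A2 | 3 A4; A2 -> 2 3; A4 -> 3 3 | A2 3 3 | 3 A2 | 3 | S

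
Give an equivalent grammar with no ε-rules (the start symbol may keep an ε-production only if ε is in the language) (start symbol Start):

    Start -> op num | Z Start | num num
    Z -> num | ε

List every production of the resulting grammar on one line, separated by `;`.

Start -> op num | Z Start | num num; Z -> num

The nullable symbols are {Z}.
ε ∉ L(G), so no ε-production is kept.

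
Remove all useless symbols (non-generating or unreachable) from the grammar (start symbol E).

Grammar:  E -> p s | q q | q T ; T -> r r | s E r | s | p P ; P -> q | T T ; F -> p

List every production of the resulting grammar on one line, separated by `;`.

E -> p s | q q | q T; T -> r r | s E r | s | p P; P -> q | T T

Generating nonterminals: {E, F, P, T}.
Reachable from E after that: {E, P, T}.
Removed useless symbols: {F} and every production mentioning them.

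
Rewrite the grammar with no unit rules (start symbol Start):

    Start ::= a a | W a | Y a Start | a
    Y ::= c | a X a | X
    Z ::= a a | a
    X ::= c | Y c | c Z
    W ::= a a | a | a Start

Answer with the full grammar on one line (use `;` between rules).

Start ::= a a | W a | Y a Start | a; Y ::= c | Y c | c Z | a X a; Z ::= a a | a; X ::= c | Y c | c Z; W ::= a a | a | a Start

Unit pairs: Y ⇒* {X}.
For every A with A ⇒* B via unit rules, add B's non-unit alternatives to A; then delete every rule of the form X → Y.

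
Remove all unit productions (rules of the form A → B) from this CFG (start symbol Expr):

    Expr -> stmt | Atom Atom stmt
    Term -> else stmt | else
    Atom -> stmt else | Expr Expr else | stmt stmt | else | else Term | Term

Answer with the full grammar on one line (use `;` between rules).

Unit pairs: Atom ⇒* {Term}.
For each unit pair (A, B), copy every non-unit production of B to A, then drop all unit productions.

Expr -> stmt | Atom Atom stmt; Term -> else stmt | else; Atom -> else stmt | else | stmt else | Expr Expr else | stmt stmt | else Term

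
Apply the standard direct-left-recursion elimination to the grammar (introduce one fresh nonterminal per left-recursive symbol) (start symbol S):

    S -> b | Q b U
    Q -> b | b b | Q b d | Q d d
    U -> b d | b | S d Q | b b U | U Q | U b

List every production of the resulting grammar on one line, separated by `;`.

Directly left-recursive nonterminals: Q, U.
For Q: α = {b d, d d}, β = {b, b b}. Rewrite as Q → β Q' and Q' → α Q' | ε.
For U: α = {Q, b}, β = {b d, b, S d Q, b b U}. Rewrite as U → β U' and U' → α U' | ε.

S -> b | Q b U; Q -> b Q' | b b Q'; U -> b d U' | b U' | S d Q U' | b b U U'; Q' -> b d Q' | d d Q' | ε; U' -> Q U' | b U' | ε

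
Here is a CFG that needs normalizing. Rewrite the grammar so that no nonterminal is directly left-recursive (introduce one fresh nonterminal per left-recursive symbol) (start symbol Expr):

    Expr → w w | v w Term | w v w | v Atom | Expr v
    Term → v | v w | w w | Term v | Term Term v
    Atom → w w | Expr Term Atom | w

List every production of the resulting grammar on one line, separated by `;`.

Directly left-recursive nonterminals: Expr, Term.
For Expr: α = {v}, β = {w w, v w Term, w v w, v Atom}. Rewrite as Expr → β Expr1 and Expr1 → α Expr1 | ε.
For Term: α = {v, Term v}, β = {v, v w, w w}. Rewrite as Term → β Term1 and Term1 → α Term1 | ε.

Expr → w w Expr1 | v w Term Expr1 | w v w Expr1 | v Atom Expr1; Term → v Term1 | v w Term1 | w w Term1; Atom → w w | Expr Term Atom | w; Expr1 → v Expr1 | ε; Term1 → v Term1 | Term v Term1 | ε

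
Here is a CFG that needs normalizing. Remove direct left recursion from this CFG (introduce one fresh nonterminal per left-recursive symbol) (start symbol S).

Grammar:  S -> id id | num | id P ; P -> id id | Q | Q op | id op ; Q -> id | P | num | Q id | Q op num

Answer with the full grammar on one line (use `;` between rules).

S -> id id | num | id P; P -> id id | Q | Q op | id op; Q -> id Q' | P Q' | num Q'; Q' -> id Q' | op num Q' | eps

Left recursion appears on Q.
For Q: α = {id, op num}, β = {id, P, num}. Rewrite as Q → β Q' and Q' → α Q' | ε.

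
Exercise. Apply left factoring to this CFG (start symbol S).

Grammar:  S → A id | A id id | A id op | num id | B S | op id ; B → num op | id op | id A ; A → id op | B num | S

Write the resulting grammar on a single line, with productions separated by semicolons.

S has alternatives sharing prefix 'A id': factor to S → A id S' with S' → ε | id | op.
B has alternatives sharing prefix 'id': factor to B → id B' with B' → op | A.

S → num id | B S | op id | A id S'; B → num op | id B'; A → id op | B num | S; S' → ε | id | op; B' → op | A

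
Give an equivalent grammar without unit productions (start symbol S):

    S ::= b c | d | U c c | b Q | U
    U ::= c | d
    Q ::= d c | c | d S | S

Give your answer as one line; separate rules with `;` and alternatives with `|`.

Unit pairs: Q ⇒* {S, U}; S ⇒* {U}.
Replace each nonterminal's rules with the union of the non-unit rules of every nonterminal it unit-derives.

S ::= c | d | b c | U c c | b Q; U ::= c | d; Q ::= c | d | b c | U c c | b Q | d c | d S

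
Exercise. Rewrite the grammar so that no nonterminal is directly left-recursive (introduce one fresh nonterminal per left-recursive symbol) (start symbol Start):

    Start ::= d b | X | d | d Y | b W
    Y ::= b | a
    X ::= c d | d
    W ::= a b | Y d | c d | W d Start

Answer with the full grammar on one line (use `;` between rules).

Start ::= d b | X | d | d Y | b W; Y ::= b | a; X ::= c d | d; W ::= a b W1 | Y d W1 | c d W1; W1 ::= d Start W1 | ε

Left recursion appears on W.
For W: α = {d Start}, β = {a b, Y d, c d}. Rewrite as W → β W1 and W1 → α W1 | ε.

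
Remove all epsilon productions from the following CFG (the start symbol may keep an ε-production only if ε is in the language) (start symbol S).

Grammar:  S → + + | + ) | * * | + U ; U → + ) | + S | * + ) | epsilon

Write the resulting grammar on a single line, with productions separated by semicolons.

S → + + | + ) | * * | + U | +; U → + ) | + S | * + )

Nullable nonterminals: {U}.
ε ∉ L(G), so no ε-production is kept.
For each production, add variants omitting each subset of nullable occurrences: S → + U gives + U | +.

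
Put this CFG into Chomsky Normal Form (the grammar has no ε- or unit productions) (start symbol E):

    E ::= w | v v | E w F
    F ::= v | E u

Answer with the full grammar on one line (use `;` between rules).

E ::= w | X1 X1 | E Y1; F ::= v | E X3; X1 ::= v; X2 ::= w; X3 ::= u; Y1 ::= X2 F

Introduce a nonterminal for each terminal appearing in a rule of length ≥ 2: X1 → v, X2 → w, X3 → u.
Binarize each right-hand side of length ≥ 3 by chaining fresh nonterminals (Y1, Y2, …): affected rules were E → E X2 F.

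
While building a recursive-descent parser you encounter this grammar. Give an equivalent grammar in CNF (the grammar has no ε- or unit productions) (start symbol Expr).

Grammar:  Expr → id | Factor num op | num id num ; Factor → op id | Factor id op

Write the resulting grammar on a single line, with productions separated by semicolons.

Introduce a nonterminal for each terminal appearing in a rule of length ≥ 2: X1 → num, X2 → op, X3 → id.
Binarize each right-hand side of length ≥ 3 by chaining fresh nonterminals (Y1, Y2, …): affected rules were Expr → Factor X1 X2; Expr → X1 X3 X1; Factor → Factor X3 X2.

Expr → id | Factor Y1 | X1 Y2; Factor → X2 X3 | Factor Y3; X1 → num; X2 → op; X3 → id; Y1 → X1 X2; Y2 → X3 X1; Y3 → X3 X2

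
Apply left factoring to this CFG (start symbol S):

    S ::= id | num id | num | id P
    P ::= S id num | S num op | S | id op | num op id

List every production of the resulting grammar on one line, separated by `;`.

S has alternatives sharing prefix 'id': factor to S → id S' with S' → ε | P.
S has alternatives sharing prefix 'num': factor to S → num S'' with S'' → id | ε.
P has alternatives sharing prefix 'S': factor to P → S P' with P' → id num | num op | ε.

S ::= id S' | num S''; P ::= id op | num op id | S P'; S' ::= eps | P; S'' ::= id | eps; P' ::= id num | num op | eps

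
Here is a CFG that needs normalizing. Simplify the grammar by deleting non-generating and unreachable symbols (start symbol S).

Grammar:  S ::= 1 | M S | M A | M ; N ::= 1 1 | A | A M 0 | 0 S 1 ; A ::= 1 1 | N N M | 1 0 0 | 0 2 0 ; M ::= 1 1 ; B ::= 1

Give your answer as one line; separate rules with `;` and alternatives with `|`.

S ::= 1 | M S | M A | M; N ::= 1 1 | A | A M 0 | 0 S 1; A ::= 1 1 | N N M | 1 0 0 | 0 2 0; M ::= 1 1

Generating nonterminals: {A, B, M, N, S}.
Reachable from S after that: {A, M, N, S}.
Removed useless symbols: {B} and every production mentioning them.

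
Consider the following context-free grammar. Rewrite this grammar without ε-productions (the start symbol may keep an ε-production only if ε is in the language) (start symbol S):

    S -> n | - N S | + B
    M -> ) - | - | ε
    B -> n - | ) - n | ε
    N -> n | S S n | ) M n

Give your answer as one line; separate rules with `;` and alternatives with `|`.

S -> n | - N S | + B | +; M -> ) - | -; B -> n - | ) - n; N -> n | S S n | ) M n | ) n

Nullable set = {B, M}.
ε ∉ L(G), so no ε-production is kept.
For each production, add variants omitting each subset of nullable occurrences: S → + B gives + B | +. N → ) M n gives ) M n | ) n.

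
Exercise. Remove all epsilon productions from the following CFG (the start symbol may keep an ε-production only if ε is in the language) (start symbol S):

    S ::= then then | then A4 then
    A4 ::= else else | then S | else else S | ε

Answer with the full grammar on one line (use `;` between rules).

The nullable symbols are {A4}.
ε ∉ L(G), so no ε-production is kept.

S ::= then then | then A4 then; A4 ::= else else | then S | else else S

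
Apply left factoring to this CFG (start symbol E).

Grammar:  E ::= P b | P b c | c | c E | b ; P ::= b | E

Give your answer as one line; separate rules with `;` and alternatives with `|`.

E has alternatives sharing prefix 'P b': factor to E → P b E' with E' → ε | c.
E has alternatives sharing prefix 'c': factor to E → c E'' with E'' → ε | E.

E ::= b | P b E' | c E''; P ::= b | E; E' ::= ε | c; E'' ::= ε | E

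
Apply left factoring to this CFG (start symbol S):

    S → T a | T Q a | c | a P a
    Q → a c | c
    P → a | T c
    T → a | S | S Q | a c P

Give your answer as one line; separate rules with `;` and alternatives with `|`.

S → c | a P a | T S'; Q → a c | c; P → a | T c; T → a T' | S T''; S' → a | Q a; T' → eps | c P; T'' → eps | Q

S has alternatives sharing prefix 'T': factor to S → T S' with S' → a | Q a.
T has alternatives sharing prefix 'a': factor to T → a T' with T' → ε | c P.
T has alternatives sharing prefix 'S': factor to T → S T'' with T'' → ε | Q.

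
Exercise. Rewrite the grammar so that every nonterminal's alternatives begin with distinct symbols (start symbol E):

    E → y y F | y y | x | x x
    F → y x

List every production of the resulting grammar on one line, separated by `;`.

E → y y E' | x E''; F → y x; E' → F | ε; E'' → ε | x

E has alternatives sharing prefix 'y y': factor to E → y y E' with E' → F | ε.
E has alternatives sharing prefix 'x': factor to E → x E'' with E'' → ε | x.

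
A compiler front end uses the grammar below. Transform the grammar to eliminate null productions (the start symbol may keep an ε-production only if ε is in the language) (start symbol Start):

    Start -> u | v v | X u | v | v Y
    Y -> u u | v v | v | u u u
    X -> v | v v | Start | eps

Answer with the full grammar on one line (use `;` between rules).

The nullable symbols are {X}.
ε ∉ L(G), so no ε-production is kept.

Start -> u | v v | X u | v | v Y; Y -> u u | v v | v | u u u; X -> v | v v | Start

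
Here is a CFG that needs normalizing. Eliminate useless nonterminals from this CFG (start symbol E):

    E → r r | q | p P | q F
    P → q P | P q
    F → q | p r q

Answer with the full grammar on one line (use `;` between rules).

E → r r | q | q F; F → q | p r q

Generating nonterminals: {E, F}.
Reachable from E after that: {E, F}.
Removed useless symbols: {P} and every production mentioning them.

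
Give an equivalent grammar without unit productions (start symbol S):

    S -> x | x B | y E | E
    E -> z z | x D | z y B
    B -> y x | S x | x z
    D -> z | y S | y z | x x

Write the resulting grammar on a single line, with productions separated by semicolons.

Unit pairs: S ⇒* {E}.
Replace each nonterminal's rules with the union of the non-unit rules of every nonterminal it unit-derives.

S -> z z | x D | z y B | x | x B | y E; E -> z z | x D | z y B; B -> y x | S x | x z; D -> z | y S | y z | x x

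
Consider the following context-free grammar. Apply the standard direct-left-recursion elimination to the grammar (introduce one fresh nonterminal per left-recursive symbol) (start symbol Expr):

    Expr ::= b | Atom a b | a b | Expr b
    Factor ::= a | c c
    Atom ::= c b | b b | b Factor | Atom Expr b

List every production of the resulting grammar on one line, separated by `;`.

Left recursion appears on Expr, Atom.
For Expr: α = {b}, β = {b, Atom a b, a b}. Rewrite as Expr → β Expr1 and Expr1 → α Expr1 | ε.
For Atom: α = {Expr b}, β = {c b, b b, b Factor}. Rewrite as Atom → β Atom1 and Atom1 → α Atom1 | ε.

Expr ::= b Expr1 | Atom a b Expr1 | a b Expr1; Factor ::= a | c c; Atom ::= c b Atom1 | b b Atom1 | b Factor Atom1; Expr1 ::= b Expr1 | eps; Atom1 ::= Expr b Atom1 | eps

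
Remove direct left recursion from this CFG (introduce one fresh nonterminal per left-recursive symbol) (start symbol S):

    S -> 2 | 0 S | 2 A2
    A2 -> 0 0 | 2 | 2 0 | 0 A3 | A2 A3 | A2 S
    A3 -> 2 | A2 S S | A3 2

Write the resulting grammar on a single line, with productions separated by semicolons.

A2, A3 are directly left-recursive.
For A2: α = {A3, S}, β = {0 0, 2, 2 0, 0 A3}. Rewrite as A2 → β A2' and A2' → α A2' | ε.
For A3: α = {2}, β = {2, A2 S S}. Rewrite as A3 → β A3' and A3' → α A3' | ε.

S -> 2 | 0 S | 2 A2; A2 -> 0 0 A2' | 2 A2' | 2 0 A2' | 0 A3 A2'; A3 -> 2 A3' | A2 S S A3'; A2' -> A3 A2' | S A2' | eps; A3' -> 2 A3' | eps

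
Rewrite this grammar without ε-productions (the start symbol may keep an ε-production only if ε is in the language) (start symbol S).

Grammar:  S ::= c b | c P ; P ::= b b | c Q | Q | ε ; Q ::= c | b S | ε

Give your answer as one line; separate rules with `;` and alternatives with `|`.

The nullable symbols are {P, Q}.
ε ∉ L(G), so no ε-production is kept.
Expand every rule over subsets of its nullable positions: S → c P gives c P | c. P → c Q gives c Q | c.

S ::= c b | c P | c; P ::= b b | c Q | c | Q; Q ::= c | b S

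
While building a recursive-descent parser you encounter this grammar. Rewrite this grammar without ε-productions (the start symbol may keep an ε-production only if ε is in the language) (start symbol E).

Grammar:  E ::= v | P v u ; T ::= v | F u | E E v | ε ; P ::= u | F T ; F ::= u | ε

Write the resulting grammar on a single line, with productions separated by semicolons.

Nullable nonterminals: {F, P, T}.
ε ∉ L(G), so no ε-production is kept.
For each production, add variants omitting each subset of nullable occurrences: E → P v u gives P v u | v u. T → F u gives F u | u. P → F T gives F T | F | T.

E ::= v | P v u | v u; T ::= v | F u | u | E E v; P ::= u | F T | F | T; F ::= u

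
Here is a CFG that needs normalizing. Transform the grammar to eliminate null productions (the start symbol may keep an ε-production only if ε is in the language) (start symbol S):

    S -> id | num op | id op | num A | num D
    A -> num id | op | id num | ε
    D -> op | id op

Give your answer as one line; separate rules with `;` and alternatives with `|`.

Nullable nonterminals: {A}.
ε ∉ L(G), so no ε-production is kept.
For each production, add variants omitting each subset of nullable occurrences: S → num A gives num A | num.

S -> id | num op | id op | num A | num | num D; A -> num id | op | id num; D -> op | id op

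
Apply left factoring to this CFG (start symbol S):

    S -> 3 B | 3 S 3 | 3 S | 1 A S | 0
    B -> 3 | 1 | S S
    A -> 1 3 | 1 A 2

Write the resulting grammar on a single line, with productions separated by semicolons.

S -> 1 A S | 0 | 3 S'; B -> 3 | 1 | S S; A -> 1 A'; S' -> B | S S''; A' -> 3 | A 2; S'' -> 3 | epsilon

S has alternatives sharing prefix '3': factor to S → 3 S' with S' → B | S 3 | S.
A has alternatives sharing prefix '1': factor to A → 1 A' with A' → 3 | A 2.
S' has alternatives sharing prefix 'S': factor to S' → S S'' with S'' → 3 | ε.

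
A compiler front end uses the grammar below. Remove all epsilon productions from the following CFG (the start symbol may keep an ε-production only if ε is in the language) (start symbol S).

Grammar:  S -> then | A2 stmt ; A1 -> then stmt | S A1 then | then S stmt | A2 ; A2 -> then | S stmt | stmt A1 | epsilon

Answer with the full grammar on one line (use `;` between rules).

The nullable symbols are {A1, A2}.
ε ∉ L(G), so no ε-production is kept.
Add the nullable-subset variants: S → A2 stmt gives A2 stmt | stmt. A1 → S A1 then gives S A1 then | S then. A2 → stmt A1 gives stmt A1 | stmt.

S -> then | A2 stmt | stmt; A1 -> then stmt | S A1 then | S then | then S stmt | A2; A2 -> then | S stmt | stmt A1 | stmt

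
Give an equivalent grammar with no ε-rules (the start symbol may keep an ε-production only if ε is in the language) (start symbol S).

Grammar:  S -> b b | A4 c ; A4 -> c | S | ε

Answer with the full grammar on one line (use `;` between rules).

S -> b b | A4 c | c; A4 -> c | S

Nullable nonterminals: {A4}.
ε ∉ L(G), so no ε-production is kept.
Expand every rule over subsets of its nullable positions: S → A4 c gives A4 c | c.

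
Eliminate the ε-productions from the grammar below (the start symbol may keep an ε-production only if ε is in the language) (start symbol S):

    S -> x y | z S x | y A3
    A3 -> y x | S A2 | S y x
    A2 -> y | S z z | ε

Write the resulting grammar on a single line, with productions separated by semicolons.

The nullable symbols are {A2}.
ε ∉ L(G), so no ε-production is kept.
Add the nullable-subset variants: A3 → S A2 gives S A2 | S.

S -> x y | z S x | y A3; A3 -> y x | S A2 | S | S y x; A2 -> y | S z z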